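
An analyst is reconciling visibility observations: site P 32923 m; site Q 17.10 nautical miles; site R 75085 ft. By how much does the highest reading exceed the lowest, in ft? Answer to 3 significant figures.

32900 ft

site P: 32923 m = 108015.09 ft.
site Q: 17.10 nmi = 103901.57 ft.
Spread: 108015.09 − 75085.00 = 32900 ft.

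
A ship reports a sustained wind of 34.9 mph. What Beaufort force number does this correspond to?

34.9 mph = 15.6 m/s, which is Beaufort 7 (near gale, 13.9–17.1 m/s).

Beaufort force 7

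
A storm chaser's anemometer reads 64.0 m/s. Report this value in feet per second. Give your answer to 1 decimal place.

1 m/s = 3.28084 ft/s, so 64.0 × 3.28084 = 210.0 ft/s.

210.0 ft/s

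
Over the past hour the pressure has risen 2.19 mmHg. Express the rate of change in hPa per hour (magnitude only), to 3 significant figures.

2.19 mmHg / 1 h × 1.33322 hPa/mmHg = 2.92 hPa/h.

2.92 hPa per hour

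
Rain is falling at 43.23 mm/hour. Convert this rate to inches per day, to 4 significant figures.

40.85 in/day

43.23 mm/hour × 0.0393701 in/mm × 24 hour/day = 40.85 in/day.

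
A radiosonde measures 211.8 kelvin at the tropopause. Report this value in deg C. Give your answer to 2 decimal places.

-61.35 °C

°C = 211.8 − 273.15 = -61.35 °C.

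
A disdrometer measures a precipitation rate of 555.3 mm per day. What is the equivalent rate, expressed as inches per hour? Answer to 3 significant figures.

555.3 mm/day × 0.0393701 in/mm × 0.0416667 day/hour = 0.911 in/hour.

0.911 in/hour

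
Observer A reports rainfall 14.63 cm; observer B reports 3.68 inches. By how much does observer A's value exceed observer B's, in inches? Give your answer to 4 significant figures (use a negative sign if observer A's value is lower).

observer A: 14.63 cm = 5.75984 in.
Difference: 5.75984 − 3.68000 = 2.080 in.

2.080 in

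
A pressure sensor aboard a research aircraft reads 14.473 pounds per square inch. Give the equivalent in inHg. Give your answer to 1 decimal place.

29.5 inHg

1 psi = 2.03602 inHg, so 14.473 × 2.03602 = 29.5 inHg.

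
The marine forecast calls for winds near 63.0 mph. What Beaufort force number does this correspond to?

63.0 mph = 28.2 m/s, which is Beaufort 10 (storm, 24.5–28.4 m/s).

Beaufort force 10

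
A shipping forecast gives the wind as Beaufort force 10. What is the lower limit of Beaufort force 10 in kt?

48 kt

Beaufort 10 (storm) spans 48–55 knots.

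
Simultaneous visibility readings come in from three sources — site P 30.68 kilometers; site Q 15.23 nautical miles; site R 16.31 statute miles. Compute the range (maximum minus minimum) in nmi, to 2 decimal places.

2.39 nmi

site P: 30.68 km = 16.5659 nmi.
site R: 16.31 SM = 14.1730 nmi.
Spread: 16.5659 − 14.1730 = 2.39 nmi.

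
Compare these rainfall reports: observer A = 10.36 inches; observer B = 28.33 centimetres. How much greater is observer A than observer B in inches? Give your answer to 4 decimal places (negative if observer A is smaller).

observer B: 28.33 cm = 11.153543 in.
Difference: 10.360000 − 11.153543 = -0.7935 in.

-0.7935 in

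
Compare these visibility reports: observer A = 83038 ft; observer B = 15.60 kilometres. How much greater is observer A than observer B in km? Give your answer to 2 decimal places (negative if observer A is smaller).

observer A: 83038 ft = 25.3100 km.
Difference: 25.3100 − 15.6000 = 9.71 km.

9.71 km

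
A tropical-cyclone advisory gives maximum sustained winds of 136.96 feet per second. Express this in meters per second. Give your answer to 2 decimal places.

1 ft/s = 0.3048 m/s, so 136.96 × 0.3048 = 41.75 m/s.

41.75 m/s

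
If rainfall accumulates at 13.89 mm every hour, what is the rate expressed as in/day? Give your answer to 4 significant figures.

13.12 in/day

13.89 mm/hour × 0.0393701 in/mm × 24 hour/day = 13.12 in/day.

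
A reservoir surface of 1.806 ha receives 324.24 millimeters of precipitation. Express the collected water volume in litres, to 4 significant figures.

Area: 1.806 ha = 18060 m².
1 mm over 1 m² is 1 L, so volume = 324.24 × 18060 = 5855774.4 L ≈ 5856000 L.

5856000 litres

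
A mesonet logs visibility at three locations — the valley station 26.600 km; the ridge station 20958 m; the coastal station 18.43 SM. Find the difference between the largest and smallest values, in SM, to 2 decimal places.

5.41 SM

the valley station: 26.600 km = 16.5285 SM.
the ridge station: 20958 m = 13.0227 SM.
Spread: 18.4300 − 13.0227 = 5.41 SM.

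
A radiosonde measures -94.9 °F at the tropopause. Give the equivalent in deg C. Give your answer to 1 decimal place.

°C = (°F − 32) × 5/9 = (-94.9 − 32) / 1.8 = -70.5 °C.

-70.5 °C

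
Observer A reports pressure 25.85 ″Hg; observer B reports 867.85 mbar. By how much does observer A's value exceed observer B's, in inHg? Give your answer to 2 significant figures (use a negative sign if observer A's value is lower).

0.22 inHg

observer B: 867.85 mb = 25.6276 inHg.
Difference: 25.8500 − 25.6276 = 0.22 inHg.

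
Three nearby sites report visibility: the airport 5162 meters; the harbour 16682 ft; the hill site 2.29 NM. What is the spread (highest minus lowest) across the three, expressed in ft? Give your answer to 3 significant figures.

3020 ft

the airport: 5162 m = 16935.70 ft.
the hill site: 2.29 nmi = 13914.30 ft.
Spread: 16935.70 − 13914.30 = 3020 ft.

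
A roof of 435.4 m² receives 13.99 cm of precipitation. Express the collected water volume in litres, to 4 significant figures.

Depth: 13.99 cm × 10 = 139.9 mm.
1 mm over 1 m² is 1 L, so volume = 139.9 × 435.4 = 60912.46 L ≈ 60910 L.

60910 litres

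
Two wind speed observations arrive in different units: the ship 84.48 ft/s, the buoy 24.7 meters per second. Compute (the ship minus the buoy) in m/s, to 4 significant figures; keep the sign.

the ship: 84.48 ft/s = 25.749504 m/s.
Difference: 25.749504 − 24.700000 = 1.050 m/s.

1.050 m/s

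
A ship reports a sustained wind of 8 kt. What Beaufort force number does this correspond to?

Beaufort force 3

8 kt lies in the Beaufort 3 band (gentle breeze, 7–10 kt).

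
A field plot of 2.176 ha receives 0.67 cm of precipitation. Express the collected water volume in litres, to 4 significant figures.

145800 litres

Depth: 0.67 cm × 10 = 6.7 mm.
Area: 2.176 ha = 21760 m².
1 mm over 1 m² is 1 L, so volume = 6.7 × 21760 = 145792 L ≈ 145800 L.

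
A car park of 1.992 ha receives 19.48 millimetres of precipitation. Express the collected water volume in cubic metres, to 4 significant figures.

388.0 cubic metres

Area: 1.992 ha = 19920 m².
1 mm over 1 m² is 1 L, so volume = 19.48 × 19920 = 388041.6 L = 388.0 m³.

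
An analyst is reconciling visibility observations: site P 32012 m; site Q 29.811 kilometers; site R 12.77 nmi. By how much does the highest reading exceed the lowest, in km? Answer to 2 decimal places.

site P: 32012 m = 32.0120 km.
site R: 12.77 nmi = 23.6500 km.
Spread: 32.0120 − 23.6500 = 8.36 km.

8.36 km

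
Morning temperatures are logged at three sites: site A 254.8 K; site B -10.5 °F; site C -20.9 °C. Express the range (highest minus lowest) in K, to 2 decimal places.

site A: 254.8 K = -18.350 °C.
site B: -10.5 °F = -23.611 °C.
Spread: (-18.350) − (-23.611) = 5.261 °C.

5.26 K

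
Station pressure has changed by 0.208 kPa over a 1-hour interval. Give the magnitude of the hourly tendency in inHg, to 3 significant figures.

0.208 kPa / 1 h × 0.2953 inHg/kPa = 0.0614 inHg/h.

0.0614 inHg per hour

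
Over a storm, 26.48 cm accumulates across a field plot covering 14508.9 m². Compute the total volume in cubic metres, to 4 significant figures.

Depth: 26.48 cm × 10 = 264.8 mm.
1 mm over 1 m² is 1 L, so volume = 264.8 × 14508.9 = 3841956.7 L = 3842 m³.

3842 cubic metres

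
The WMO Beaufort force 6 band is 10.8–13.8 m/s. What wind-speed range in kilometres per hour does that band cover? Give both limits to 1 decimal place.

38.9 to 49.7 km/h

10.8–13.8 m/s × 3.6 = 38.9–49.7 km/h.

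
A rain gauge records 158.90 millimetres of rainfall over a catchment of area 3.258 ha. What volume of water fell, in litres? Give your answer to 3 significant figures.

5180000 litres

Area: 3.258 ha = 32580 m².
1 mm over 1 m² is 1 L, so volume = 158.9 × 32580 = 5176962 L ≈ 5180000 L.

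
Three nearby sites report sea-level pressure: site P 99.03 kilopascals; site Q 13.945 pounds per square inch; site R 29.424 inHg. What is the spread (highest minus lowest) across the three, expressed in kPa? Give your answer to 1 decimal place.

site Q: 13.945 psi = 96.147 kPa.
site R: 29.424 inHg = 99.641 kPa.
Spread: 99.641 − 96.147 = 3.5 kPa.

3.5 kPa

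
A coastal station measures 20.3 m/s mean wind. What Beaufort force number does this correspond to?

20.3 m/s lies in the Beaufort 8 band (gale, 17.2–20.7 m/s).

Beaufort force 8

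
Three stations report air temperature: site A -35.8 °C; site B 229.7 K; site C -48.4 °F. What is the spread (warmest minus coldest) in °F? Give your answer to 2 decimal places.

site B: 229.7 K = -43.450 °C.
site C: -48.4 °F = -44.667 °C.
Spread: (-35.800) − (-44.667) = 8.867 °C = 15.96 °F.

15.96 °F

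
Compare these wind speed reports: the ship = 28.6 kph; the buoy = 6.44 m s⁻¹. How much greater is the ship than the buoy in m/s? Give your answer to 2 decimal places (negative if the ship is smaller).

1.50 m/s

the ship: 28.6 km/h = 7.9444 m/s.
Difference: 7.9444 − 6.4400 = 1.50 m/s.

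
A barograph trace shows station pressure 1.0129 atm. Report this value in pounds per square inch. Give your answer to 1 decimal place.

14.9 psi

1 atm = 14.6959 psi, so 1.0129 × 14.6959 = 14.9 psi.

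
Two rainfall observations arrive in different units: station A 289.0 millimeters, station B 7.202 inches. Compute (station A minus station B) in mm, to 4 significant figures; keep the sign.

station B: 7.202 in = 182.931 mm.
Difference: 289.000 − 182.931 = 106.1 mm.

106.1 mm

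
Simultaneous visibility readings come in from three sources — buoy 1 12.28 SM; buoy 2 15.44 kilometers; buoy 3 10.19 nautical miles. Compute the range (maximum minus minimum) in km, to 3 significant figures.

4.32 km

buoy 1: 12.28 SM = 19.7627 km.
buoy 3: 10.19 nmi = 18.8719 km.
Spread: 19.7627 − 15.4400 = 4.32 km.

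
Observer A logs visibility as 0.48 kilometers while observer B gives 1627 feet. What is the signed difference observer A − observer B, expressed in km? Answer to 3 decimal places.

-0.016 km

observer B: 1627 ft = 0.49591 km.
Difference: 0.48000 − 0.49591 = -0.016 km.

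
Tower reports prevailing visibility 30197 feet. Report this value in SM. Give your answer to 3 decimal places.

5.719 SM

1 ft = 0.000189394 SM, so 30197 × 0.000189394 = 5.719 SM.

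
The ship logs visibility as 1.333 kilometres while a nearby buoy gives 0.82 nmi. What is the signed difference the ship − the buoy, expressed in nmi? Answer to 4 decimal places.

the ship: 1.333 km = 0.719762 nmi.
Difference: 0.719762 − 0.820000 = -0.1002 nmi.

-0.1002 nmi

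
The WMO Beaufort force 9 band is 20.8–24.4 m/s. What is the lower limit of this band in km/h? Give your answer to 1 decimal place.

20.8–24.4 m/s × 3.6 = 74.9–87.8 km/h.

74.9 km/h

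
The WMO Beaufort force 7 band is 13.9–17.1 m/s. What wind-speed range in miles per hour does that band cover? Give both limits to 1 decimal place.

31.1 to 38.3 mph

13.9–17.1 m/s × 2.237 = 31.1–38.3 mph.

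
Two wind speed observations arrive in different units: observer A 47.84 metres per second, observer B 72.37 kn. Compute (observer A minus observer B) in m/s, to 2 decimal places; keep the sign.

10.61 m/s

observer B: 72.37 kt = 37.2303 m/s.
Difference: 47.8400 − 37.2303 = 10.61 m/s.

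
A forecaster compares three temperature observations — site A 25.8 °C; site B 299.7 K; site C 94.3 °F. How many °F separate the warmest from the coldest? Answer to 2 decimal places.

site B: 299.7 K = 26.550 °C.
site C: 94.3 °F = 34.611 °C.
Spread: 34.611 − 25.800 = 8.811 °C = 15.86 °F.

15.86 °F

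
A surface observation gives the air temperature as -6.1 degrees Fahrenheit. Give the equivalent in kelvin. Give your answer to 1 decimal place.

First to °C: -21.17 °C.
Then to K: 252.0 K.

252.0 K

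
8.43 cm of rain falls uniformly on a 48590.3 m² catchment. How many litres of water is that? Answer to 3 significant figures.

4100000 litres

Depth: 8.43 cm × 10 = 84.3 mm.
1 mm over 1 m² is 1 L, so volume = 84.3 × 48590.3 = 4096162.3 L ≈ 4100000 L.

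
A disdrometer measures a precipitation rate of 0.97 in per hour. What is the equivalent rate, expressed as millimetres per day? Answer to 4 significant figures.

0.97 in/hour × 25.4 mm/in × 24 hour/day = 591.3 mm/day.

591.3 mm/day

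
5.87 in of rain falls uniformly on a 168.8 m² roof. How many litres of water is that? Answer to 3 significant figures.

25200 litres

Depth: 5.87 in × 25.4 = 149.098 mm.
1 mm over 1 m² is 1 L, so volume = 149.098 × 168.8 = 25167.742 L ≈ 25200 L.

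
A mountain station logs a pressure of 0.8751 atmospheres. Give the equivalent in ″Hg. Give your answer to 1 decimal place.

1 atm = 29.9213 inHg, so 0.8751 × 29.9213 = 26.2 inHg.

26.2 inHg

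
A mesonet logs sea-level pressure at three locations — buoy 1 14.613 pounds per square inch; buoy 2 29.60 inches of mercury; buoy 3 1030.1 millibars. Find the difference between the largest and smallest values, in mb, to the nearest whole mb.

buoy 1: 14.613 psi = 1007.53 mb.
buoy 2: 29.60 inHg = 1002.37 mb.
Spread: 1030.10 − 1002.37 = 28 mb.

28 mb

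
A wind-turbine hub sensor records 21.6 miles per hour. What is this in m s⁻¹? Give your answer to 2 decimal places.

1 mph = 0.44704 m/s, so 21.6 × 0.44704 = 9.66 m/s.

9.66 m/s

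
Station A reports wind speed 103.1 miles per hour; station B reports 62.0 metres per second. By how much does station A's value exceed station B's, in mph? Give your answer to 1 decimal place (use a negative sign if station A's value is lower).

station B: 62.0 m/s = 138.690 mph.
Difference: 103.100 − 138.690 = -35.6 mph.

-35.6 mph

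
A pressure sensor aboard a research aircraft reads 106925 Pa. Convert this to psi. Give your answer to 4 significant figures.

15.51 psi

1 Pa = 0.000145038 psi, so 106925 × 0.000145038 = 15.51 psi.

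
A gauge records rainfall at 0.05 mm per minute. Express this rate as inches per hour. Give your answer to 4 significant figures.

0.1181 in/hour

0.05 mm/minute × 0.0393701 in/mm × 60 minute/hour = 0.1181 in/hour.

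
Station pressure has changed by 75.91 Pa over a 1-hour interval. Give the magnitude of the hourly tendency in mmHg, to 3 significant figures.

0.569 mmHg per hour

75.91 Pa / 1 h × 0.00750062 mmHg/Pa = 0.569 mmHg/h.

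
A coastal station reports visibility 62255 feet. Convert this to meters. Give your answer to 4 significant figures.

18980 m

1 ft = 0.3048 m, so 62255 × 0.3048 = 18980 m.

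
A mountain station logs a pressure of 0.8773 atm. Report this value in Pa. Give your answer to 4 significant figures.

88890 Pa

1 atm = 101325 Pa, so 0.8773 × 101325 = 88890 Pa.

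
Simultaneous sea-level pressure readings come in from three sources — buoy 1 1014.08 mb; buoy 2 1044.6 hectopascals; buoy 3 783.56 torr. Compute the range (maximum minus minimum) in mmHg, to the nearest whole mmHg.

23 mmHg

buoy 1: 1014.08 mb = 760.62 mmHg.
buoy 2: 1044.6 hPa = 783.51 mmHg.
Spread: 783.56 − 760.62 = 23 mmHg.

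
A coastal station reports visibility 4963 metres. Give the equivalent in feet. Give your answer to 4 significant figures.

1 m = 3.28084 ft, so 4963 × 3.28084 = 16280 ft.

16280 ft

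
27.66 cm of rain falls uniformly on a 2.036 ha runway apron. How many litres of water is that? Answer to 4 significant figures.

5632000 litres

Depth: 27.66 cm × 10 = 276.6 mm.
Area: 2.036 ha = 20360 m².
1 mm over 1 m² is 1 L, so volume = 276.6 × 20360 = 5631576 L ≈ 5632000 L.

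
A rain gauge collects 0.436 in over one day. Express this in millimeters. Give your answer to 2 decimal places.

1 in = 25.4 mm, so 0.436 × 25.4 = 11.07 mm.

11.07 mm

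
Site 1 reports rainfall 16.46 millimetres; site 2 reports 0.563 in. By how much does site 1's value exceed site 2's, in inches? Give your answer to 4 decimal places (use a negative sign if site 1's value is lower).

site 1: 16.46 mm = 0.648031 in.
Difference: 0.648031 − 0.563000 = 0.0850 in.

0.0850 in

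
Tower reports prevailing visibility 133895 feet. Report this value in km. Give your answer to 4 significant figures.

40.81 km

1 ft = 0.0003048 km, so 133895 × 0.0003048 = 40.81 km.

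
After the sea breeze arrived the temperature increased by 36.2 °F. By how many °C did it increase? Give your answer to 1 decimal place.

20.1 °C

For a temperature change the 32° offset cancels: Δ°C = 36.2 × 0.5556 = 20.1 °C.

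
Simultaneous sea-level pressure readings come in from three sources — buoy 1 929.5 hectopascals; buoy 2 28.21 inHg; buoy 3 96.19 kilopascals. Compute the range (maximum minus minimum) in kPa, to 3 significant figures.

buoy 1: 929.5 hPa = 92.9500 kPa.
buoy 2: 28.21 inHg = 95.5300 kPa.
Spread: 96.1900 − 92.9500 = 3.24 kPa.

3.24 kPa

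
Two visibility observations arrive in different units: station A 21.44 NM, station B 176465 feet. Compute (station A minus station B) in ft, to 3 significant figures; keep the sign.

station A: 21.44 nmi = 130271.92 ft.
Difference: 130271.92 − 176465.00 = -46200 ft.

-46200 ft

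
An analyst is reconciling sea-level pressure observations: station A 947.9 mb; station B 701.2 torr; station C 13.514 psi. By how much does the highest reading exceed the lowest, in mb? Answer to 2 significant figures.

station B: 701.2 mmHg = 934.86 mb.
station C: 13.514 psi = 931.76 mb.
Spread: 947.90 − 931.76 = 16 mb.

16 mb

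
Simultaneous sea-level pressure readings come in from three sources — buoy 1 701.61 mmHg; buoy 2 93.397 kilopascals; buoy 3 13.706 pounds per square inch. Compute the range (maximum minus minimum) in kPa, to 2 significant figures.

buoy 1: 701.61 mmHg = 93.540 kPa.
buoy 3: 13.706 psi = 94.500 kPa.
Spread: 94.500 − 93.397 = 1.1 kPa.

1.1 kPa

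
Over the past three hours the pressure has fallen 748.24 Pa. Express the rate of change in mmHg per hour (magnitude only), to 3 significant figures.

1.87 mmHg per hour

748.24 Pa / 3 h × 0.00750062 mmHg/Pa = 1.87 mmHg/h.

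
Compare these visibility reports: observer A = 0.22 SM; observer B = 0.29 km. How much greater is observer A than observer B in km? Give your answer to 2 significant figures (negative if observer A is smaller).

observer A: 0.22 SM = 0.35406 km.
Difference: 0.35406 − 0.29000 = 0.064 km.

0.064 km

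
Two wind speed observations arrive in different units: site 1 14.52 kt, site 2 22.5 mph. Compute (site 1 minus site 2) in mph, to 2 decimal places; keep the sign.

site 1: 14.52 kt = 16.7093 mph.
Difference: 16.7093 − 22.5000 = -5.79 mph.

-5.79 mph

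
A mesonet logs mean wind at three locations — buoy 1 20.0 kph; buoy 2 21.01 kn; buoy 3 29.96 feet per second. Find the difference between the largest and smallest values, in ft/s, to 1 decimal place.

buoy 1: 20.0 km/h = 18.227 ft/s.
buoy 2: 21.01 kt = 35.461 ft/s.
Spread: 35.461 − 18.227 = 17.2 ft/s.

17.2 ft/s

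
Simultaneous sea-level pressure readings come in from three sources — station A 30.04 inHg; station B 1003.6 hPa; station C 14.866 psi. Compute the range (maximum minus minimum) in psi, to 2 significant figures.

station A: 30.04 inHg = 14.7543 psi.
station B: 1003.6 hPa = 14.5560 psi.
Spread: 14.8660 − 14.5560 = 0.31 psi.

0.31 psi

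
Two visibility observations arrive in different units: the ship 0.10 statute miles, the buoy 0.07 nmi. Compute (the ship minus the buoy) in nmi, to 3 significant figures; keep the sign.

0.0169 nmi

the ship: 0.10 SM = 0.086898 nmi.
Difference: 0.086898 − 0.070000 = 0.0169 nmi.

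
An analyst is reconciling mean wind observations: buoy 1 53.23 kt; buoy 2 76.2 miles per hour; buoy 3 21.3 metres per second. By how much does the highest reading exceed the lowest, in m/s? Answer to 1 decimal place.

12.8 m/s

buoy 1: 53.23 kt = 27.384 m/s.
buoy 2: 76.2 mph = 34.064 m/s.
Spread: 34.064 − 21.300 = 12.8 m/s.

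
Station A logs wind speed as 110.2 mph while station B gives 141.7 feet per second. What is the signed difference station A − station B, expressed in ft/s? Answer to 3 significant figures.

19.9 ft/s

station A: 110.2 mph = 161.627 ft/s.
Difference: 161.627 − 141.700 = 19.9 ft/s.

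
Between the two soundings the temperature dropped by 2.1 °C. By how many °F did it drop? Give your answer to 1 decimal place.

3.8 °F

For a temperature change the 32° offset cancels: Δ°F = 2.1 × 1.8 = 3.8 °F.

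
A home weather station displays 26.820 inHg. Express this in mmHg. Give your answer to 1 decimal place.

1 inHg = 25.4 mmHg, so 26.820 × 25.4 = 681.2 mmHg.

681.2 mmHg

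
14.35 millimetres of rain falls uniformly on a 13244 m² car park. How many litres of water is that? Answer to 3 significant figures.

190000 litres

1 mm over 1 m² is 1 L, so volume = 14.35 × 13244 = 190051.4 L ≈ 190000 L.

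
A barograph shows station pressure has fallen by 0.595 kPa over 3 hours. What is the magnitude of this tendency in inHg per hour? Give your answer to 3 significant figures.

0.0586 inHg per hour

0.595 kPa / 3 h × 0.2953 inHg/kPa = 0.0586 inHg/h.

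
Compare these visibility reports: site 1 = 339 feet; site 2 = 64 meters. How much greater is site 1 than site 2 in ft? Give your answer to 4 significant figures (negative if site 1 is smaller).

site 2: 64 m = 209.974 ft.
Difference: 339.000 − 209.974 = 129.0 ft.

129.0 ft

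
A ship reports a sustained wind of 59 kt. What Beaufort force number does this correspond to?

59 kt lies in the Beaufort 11 band (violent storm, 56–63 kt).

Beaufort force 11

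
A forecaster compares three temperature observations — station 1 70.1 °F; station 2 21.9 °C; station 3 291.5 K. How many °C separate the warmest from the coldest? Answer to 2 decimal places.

3.55 °C

station 1: 70.1 °F = 21.167 °C.
station 3: 291.5 K = 18.350 °C.
Spread: 21.900 − 18.350 = 3.550 °C.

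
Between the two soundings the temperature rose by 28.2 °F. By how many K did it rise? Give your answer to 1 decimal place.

For a temperature change the 32° offset cancels: ΔK = 28.2 × 0.5556 = 15.7 K.

15.7 K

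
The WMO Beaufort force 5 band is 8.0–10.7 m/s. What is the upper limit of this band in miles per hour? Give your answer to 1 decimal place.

23.9 mph

8.0–10.7 m/s × 2.237 = 17.9–23.9 mph.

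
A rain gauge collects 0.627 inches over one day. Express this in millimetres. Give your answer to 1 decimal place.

15.9 mm

1 in = 25.4 mm, so 0.627 × 25.4 = 15.9 mm.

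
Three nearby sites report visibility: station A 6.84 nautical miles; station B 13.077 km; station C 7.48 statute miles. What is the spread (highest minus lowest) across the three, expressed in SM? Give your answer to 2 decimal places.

station A: 6.84 nmi = 7.8713 SM.
station B: 13.077 km = 8.1257 SM.
Spread: 8.1257 − 7.4800 = 0.65 SM.

0.65 SM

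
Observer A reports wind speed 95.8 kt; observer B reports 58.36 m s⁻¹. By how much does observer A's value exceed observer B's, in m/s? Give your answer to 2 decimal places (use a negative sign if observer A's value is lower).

-9.08 m/s

observer A: 95.8 kt = 49.2838 m/s.
Difference: 49.2838 − 58.3600 = -9.08 m/s.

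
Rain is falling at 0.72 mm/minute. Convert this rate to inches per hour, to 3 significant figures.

1.70 in/hour

0.72 mm/minute × 0.0393701 in/mm × 60 minute/hour = 1.70 in/hour.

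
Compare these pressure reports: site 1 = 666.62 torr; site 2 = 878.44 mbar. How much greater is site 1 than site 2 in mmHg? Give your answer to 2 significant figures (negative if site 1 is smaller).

site 2: 878.44 mb = 658.884 mmHg.
Difference: 666.620 − 658.884 = 7.7 mmHg.

7.7 mmHg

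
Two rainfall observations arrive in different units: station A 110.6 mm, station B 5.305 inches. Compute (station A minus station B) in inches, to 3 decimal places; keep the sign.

-0.951 in

station A: 110.6 mm = 4.35433 in.
Difference: 4.35433 − 5.30500 = -0.951 in.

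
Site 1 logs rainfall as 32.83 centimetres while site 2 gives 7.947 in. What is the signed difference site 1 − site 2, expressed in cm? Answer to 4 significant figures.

12.64 cm

site 2: 7.947 in = 20.1854 cm.
Difference: 32.8300 − 20.1854 = 12.64 cm.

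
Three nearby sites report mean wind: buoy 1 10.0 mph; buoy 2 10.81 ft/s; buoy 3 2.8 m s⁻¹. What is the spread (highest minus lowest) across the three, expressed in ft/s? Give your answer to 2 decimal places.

5.48 ft/s

buoy 1: 10.0 mph = 14.6667 ft/s.
buoy 3: 2.8 m/s = 9.1864 ft/s.
Spread: 14.6667 − 9.1864 = 5.48 ft/s.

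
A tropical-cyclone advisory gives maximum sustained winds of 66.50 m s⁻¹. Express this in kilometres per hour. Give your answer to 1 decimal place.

239.4 km/h

1 m/s = 3.6 km/h, so 66.50 × 3.6 = 239.4 km/h.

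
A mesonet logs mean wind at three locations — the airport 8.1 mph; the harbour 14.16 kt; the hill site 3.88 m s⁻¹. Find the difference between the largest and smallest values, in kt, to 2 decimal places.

7.12 kt

the airport: 8.1 mph = 7.0387 kt.
the hill site: 3.88 m/s = 7.5421 kt.
Spread: 14.1600 − 7.0387 = 7.12 kt.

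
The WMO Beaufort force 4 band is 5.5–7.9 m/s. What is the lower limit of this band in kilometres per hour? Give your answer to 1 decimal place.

5.5–7.9 m/s × 3.6 = 19.8–28.4 km/h.

19.8 km/h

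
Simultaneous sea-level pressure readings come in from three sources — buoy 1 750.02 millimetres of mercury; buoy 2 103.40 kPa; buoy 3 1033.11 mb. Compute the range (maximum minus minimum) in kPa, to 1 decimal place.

3.4 kPa

buoy 1: 750.02 mmHg = 99.994 kPa.
buoy 3: 1033.11 mb = 103.311 kPa.
Spread: 103.400 − 99.994 = 3.4 kPa.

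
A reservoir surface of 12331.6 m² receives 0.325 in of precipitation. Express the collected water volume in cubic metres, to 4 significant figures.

101.8 cubic metres

Depth: 0.325 in × 25.4 = 8.255 mm.
1 mm over 1 m² is 1 L, so volume = 8.255 × 12331.6 = 101797.36 L = 101.8 m³.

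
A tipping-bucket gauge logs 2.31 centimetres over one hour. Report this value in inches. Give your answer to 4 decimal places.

0.9094 in

1 cm = 0.393701 in, so 2.31 × 0.393701 = 0.9094 in.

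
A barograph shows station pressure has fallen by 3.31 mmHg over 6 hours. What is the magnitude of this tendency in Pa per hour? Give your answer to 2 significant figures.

74 Pa per hour

3.31 mmHg / 6 h × 133.322 Pa/mmHg = 74 Pa/h.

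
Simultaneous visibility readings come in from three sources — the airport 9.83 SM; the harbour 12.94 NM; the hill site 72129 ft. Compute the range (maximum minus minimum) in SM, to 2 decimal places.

5.06 SM

the harbour: 12.94 nmi = 14.8911 SM.
the hill site: 72129 ft = 13.6608 SM.
Spread: 14.8911 − 9.8300 = 5.06 SM.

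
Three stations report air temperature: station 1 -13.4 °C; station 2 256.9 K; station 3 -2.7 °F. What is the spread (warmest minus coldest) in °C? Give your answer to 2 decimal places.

5.88 °C

station 2: 256.9 K = -16.250 °C.
station 3: -2.7 °F = -19.278 °C.
Spread: (-13.400) − (-19.278) = 5.878 °C.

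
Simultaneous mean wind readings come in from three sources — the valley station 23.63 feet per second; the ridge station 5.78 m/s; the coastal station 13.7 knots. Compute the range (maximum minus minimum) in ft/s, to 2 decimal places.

the ridge station: 5.78 m/s = 18.9633 ft/s.
the coastal station: 13.7 kt = 23.1230 ft/s.
Spread: 23.6300 − 18.9633 = 4.67 ft/s.

4.67 ft/s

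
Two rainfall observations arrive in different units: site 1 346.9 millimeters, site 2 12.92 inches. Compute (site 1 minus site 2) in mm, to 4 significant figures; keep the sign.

18.73 mm

site 2: 12.92 in = 328.1680 mm.
Difference: 346.9000 − 328.1680 = 18.73 mm.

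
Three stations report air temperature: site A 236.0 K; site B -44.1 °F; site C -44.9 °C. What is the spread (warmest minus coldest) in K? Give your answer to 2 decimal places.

site A: 236.0 K = -37.150 °C.
site B: -44.1 °F = -42.278 °C.
Spread: (-37.150) − (-44.900) = 7.750 °C.

7.75 K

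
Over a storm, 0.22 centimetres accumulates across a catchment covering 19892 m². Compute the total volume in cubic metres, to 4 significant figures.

43.76 cubic metres

Depth: 0.22 cm × 10 = 2.2 mm.
1 mm over 1 m² is 1 L, so volume = 2.2 × 19892 = 43762.4 L = 43.76 m³.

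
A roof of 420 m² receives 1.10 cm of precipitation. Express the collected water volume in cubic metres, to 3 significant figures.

Depth: 1.10 cm × 10 = 11 mm.
1 mm over 1 m² is 1 L, so volume = 11 × 420 = 4620 L = 4.62 m³.

4.62 cubic metres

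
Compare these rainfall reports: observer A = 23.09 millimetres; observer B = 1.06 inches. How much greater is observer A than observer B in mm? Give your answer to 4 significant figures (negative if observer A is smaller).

-3.834 mm

observer B: 1.06 in = 26.92400 mm.
Difference: 23.09000 − 26.92400 = -3.834 mm.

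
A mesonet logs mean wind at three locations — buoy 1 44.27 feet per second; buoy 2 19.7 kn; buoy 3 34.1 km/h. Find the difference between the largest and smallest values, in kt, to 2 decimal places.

buoy 1: 44.27 ft/s = 26.2293 kt.
buoy 3: 34.1 km/h = 18.4125 kt.
Spread: 26.2293 − 18.4125 = 7.82 kt.

7.82 kt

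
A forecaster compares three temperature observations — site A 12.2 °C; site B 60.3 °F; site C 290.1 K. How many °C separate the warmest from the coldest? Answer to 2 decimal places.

site B: 60.3 °F = 15.722 °C.
site C: 290.1 K = 16.950 °C.
Spread: 16.950 − 12.200 = 4.750 °C.

4.75 °C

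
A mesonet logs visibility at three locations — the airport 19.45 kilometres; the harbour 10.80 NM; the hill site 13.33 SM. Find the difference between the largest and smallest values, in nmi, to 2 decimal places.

1.08 nmi

the airport: 19.45 km = 10.5022 nmi.
the hill site: 13.33 SM = 11.5835 nmi.
Spread: 11.5835 − 10.5022 = 1.08 nmi.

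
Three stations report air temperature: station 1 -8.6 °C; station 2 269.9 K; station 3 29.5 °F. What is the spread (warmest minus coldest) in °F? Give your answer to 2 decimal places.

12.98 °F

station 2: 269.9 K = -3.250 °C.
station 3: 29.5 °F = -1.389 °C.
Spread: (-1.389) − (-8.600) = 7.211 °C = 12.98 °F.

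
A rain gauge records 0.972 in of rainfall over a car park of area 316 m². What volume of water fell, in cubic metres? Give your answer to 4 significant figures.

Depth: 0.972 in × 25.4 = 24.6888 mm.
1 mm over 1 m² is 1 L, so volume = 24.6888 × 316 = 7801.6608 L = 7.802 m³.

7.802 cubic metres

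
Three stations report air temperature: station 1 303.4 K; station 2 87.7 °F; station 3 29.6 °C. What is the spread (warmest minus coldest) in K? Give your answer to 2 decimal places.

station 1: 303.4 K = 30.250 °C.
station 2: 87.7 °F = 30.944 °C.
Spread: 30.944 − 29.600 = 1.344 °C.

1.34 K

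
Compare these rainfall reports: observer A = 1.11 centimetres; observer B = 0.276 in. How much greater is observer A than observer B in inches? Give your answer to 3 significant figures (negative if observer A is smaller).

observer A: 1.11 cm = 0.43701 in.
Difference: 0.43701 − 0.27600 = 0.161 in.

0.161 in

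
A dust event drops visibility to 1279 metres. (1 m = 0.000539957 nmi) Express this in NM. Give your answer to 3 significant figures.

1 m = 0.000539957 nmi, so 1279 × 0.000539957 = 0.691 nmi.

0.691 nmi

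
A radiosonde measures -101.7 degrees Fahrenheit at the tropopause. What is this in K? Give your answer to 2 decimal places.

First to °C: -74.28 °C.
Then to K: 198.87 K.

198.87 K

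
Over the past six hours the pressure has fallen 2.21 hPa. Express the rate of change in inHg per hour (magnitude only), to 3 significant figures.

2.21 hPa / 6 h × 0.02953 inHg/hPa = 0.0109 inHg/h.

0.0109 inHg per hour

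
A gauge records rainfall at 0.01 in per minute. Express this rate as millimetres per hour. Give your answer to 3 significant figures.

0.01 in/minute × 25.4 mm/in × 60 minute/hour = 15.2 mm/hour.

15.2 mm/hour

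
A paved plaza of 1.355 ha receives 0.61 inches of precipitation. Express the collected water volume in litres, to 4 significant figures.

Depth: 0.61 in × 25.4 = 15.494 mm.
Area: 1.355 ha = 13550 m².
1 mm over 1 m² is 1 L, so volume = 15.494 × 13550 = 209943.7 L ≈ 209900 L.

209900 litres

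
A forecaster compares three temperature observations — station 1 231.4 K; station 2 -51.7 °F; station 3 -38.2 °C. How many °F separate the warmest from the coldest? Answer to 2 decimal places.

14.94 °F

station 1: 231.4 K = -41.750 °C.
station 2: -51.7 °F = -46.500 °C.
Spread: (-38.200) − (-46.500) = 8.300 °C = 14.94 °F.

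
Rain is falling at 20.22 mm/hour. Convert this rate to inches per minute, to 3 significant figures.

0.0133 in/minute

20.22 mm/hour × 0.0393701 in/mm × 0.0166667 hour/minute = 0.0133 in/minute.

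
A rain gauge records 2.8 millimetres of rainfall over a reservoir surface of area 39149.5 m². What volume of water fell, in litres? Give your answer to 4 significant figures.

109600 litres

1 mm over 1 m² is 1 L, so volume = 2.8 × 39149.5 = 109618.6 L ≈ 109600 L.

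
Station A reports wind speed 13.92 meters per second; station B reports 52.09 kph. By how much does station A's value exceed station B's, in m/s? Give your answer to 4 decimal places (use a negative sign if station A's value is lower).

-0.5494 m/s

station B: 52.09 km/h = 14.469444 m/s.
Difference: 13.920000 − 14.469444 = -0.5494 m/s.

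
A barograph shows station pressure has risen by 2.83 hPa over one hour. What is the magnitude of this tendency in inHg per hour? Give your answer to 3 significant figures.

2.83 hPa / 1 h × 0.02953 inHg/hPa = 0.0836 inHg/h.

0.0836 inHg per hour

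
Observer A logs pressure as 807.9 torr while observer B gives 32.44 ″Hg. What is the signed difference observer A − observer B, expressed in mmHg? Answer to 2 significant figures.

observer B: 32.44 inHg = 823.98 mmHg.
Difference: 807.90 − 823.98 = -16 mmHg.

-16 mmHg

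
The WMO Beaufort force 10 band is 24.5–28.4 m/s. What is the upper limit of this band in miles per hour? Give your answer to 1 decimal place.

63.5 mph

24.5–28.4 m/s × 2.237 = 54.8–63.5 mph.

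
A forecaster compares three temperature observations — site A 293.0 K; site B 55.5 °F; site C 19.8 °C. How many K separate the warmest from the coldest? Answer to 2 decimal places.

6.79 K

site A: 293.0 K = 19.850 °C.
site B: 55.5 °F = 13.056 °C.
Spread: 19.850 − 13.056 = 6.794 °C.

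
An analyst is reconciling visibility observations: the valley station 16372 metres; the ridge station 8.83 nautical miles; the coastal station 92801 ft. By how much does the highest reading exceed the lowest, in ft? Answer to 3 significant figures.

39100 ft

the valley station: 16372 m = 53713.91 ft.
the ridge station: 8.83 nmi = 53652.10 ft.
Spread: 92801.00 − 53652.10 = 39100 ft.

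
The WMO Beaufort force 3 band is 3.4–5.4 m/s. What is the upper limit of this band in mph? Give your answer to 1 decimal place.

3.4–5.4 m/s × 2.237 = 7.6–12.1 mph.

12.1 mph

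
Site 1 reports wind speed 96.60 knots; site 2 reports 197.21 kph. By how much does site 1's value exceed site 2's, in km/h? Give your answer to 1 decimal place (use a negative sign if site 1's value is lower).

-18.3 km/h

site 1: 96.60 kt = 178.903 km/h.
Difference: 178.903 − 197.210 = -18.3 km/h.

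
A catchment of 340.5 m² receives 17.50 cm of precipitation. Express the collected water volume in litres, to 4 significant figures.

59590 litres

Depth: 17.50 cm × 10 = 175 mm.
1 mm over 1 m² is 1 L, so volume = 175 × 340.5 = 59587.5 L ≈ 59590 L.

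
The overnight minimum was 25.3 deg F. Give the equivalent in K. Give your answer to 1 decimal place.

First to °C: -3.72 °C.
Then to K: 269.4 K.

269.4 K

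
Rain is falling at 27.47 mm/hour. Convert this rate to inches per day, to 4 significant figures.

27.47 mm/hour × 0.0393701 in/mm × 24 hour/day = 25.96 in/day.

25.96 in/day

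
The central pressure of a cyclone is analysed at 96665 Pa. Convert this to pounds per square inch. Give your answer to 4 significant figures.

14.02 psi

1 Pa = 0.000145038 psi, so 96665 × 0.000145038 = 14.02 psi.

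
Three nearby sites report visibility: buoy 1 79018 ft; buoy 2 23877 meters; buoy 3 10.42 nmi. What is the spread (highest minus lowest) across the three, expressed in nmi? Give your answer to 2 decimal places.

buoy 1: 79018 ft = 13.0047 nmi.
buoy 2: 23877 m = 12.8925 nmi.
Spread: 13.0047 − 10.4200 = 2.58 nmi.

2.58 nmi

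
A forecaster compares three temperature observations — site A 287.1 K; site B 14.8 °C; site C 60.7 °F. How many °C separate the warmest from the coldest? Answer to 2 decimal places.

site A: 287.1 K = 13.950 °C.
site C: 60.7 °F = 15.944 °C.
Spread: 15.944 − 13.950 = 1.994 °C.

1.99 °C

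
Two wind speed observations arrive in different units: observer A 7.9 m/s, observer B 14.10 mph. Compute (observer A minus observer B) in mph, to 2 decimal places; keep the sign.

3.57 mph

observer A: 7.9 m/s = 17.6718 mph.
Difference: 17.6718 − 14.1000 = 3.57 mph.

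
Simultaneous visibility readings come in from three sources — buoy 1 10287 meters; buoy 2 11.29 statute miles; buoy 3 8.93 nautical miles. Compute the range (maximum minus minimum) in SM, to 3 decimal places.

4.898 SM

buoy 1: 10287 m = 6.39205 SM.
buoy 3: 8.93 nmi = 10.27646 SM.
Spread: 11.29000 − 6.39205 = 4.898 SM.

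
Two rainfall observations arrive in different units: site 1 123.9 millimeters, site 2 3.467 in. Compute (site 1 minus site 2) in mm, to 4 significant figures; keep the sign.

35.84 mm

site 2: 3.467 in = 88.0618 mm.
Difference: 123.9000 − 88.0618 = 35.84 mm.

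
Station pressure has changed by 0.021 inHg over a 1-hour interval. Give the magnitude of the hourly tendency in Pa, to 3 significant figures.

71.1 Pa per hour

0.021 inHg / 1 h × 3386.39 Pa/inHg = 71.1 Pa/h.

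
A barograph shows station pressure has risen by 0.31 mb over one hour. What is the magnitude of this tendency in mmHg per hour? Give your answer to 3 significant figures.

0.31 mb / 1 h × 0.750062 mmHg/mb = 0.233 mmHg/h.

0.233 mmHg per hour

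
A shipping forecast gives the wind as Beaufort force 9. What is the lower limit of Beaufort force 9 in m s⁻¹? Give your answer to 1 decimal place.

20.8 m/s

Beaufort 9 (strong gale) spans 20.8–24.4 m/s.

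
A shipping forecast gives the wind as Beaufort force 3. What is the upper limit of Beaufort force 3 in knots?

Beaufort 3 (gentle breeze) spans 7–10 knots.

10 kt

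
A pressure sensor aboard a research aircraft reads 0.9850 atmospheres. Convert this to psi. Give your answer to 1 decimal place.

14.5 psi

1 atm = 14.6959 psi, so 0.9850 × 14.6959 = 14.5 psi.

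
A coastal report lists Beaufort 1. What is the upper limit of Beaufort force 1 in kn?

3 kt

Beaufort 1 (light air) spans 1–3 knots.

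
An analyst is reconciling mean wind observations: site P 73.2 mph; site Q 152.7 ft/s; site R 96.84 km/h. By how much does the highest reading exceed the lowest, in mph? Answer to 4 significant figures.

site Q: 152.7 ft/s = 104.1136 mph.
site R: 96.84 km/h = 60.1736 mph.
Spread: 104.1136 − 60.1736 = 43.94 mph.

43.94 mph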